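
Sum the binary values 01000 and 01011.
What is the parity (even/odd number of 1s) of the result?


01000 = 8
01011 = 11
Sum = 19 = 10011
1s count = 3

odd parity (3 ones in 10011)


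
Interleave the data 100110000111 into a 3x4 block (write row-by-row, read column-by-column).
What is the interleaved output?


Matrix:
  1001
  1000
  0111
Read columns: 110001001101

110001001101


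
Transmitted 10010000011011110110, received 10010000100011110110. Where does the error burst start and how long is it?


XOR: 00000000111000000000

Burst at position 8, length 3


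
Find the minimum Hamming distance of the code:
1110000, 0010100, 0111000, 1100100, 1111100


Comparing all pairs, minimum distance: 2
Can detect 1 errors, correct 0 errors

2


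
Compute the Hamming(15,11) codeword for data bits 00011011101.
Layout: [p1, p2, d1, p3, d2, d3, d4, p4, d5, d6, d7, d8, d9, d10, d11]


Parity bits: p1=1, p2=1, p3=0, p4=1

110000111011101


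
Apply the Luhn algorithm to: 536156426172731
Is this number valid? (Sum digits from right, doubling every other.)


Luhn sum = 68
68 mod 10 = 8

Invalid (Luhn sum mod 10 = 8)


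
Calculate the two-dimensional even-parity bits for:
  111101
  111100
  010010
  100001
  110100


Row parities: 10001
Column parities: 000110

Row P: 10001, Col P: 000110, Corner: 0


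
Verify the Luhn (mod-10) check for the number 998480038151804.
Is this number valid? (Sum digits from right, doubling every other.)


Luhn sum = 77
77 mod 10 = 7

Invalid (Luhn sum mod 10 = 7)


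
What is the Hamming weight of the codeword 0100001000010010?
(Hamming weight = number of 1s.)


Counting 1s in 0100001000010010

4


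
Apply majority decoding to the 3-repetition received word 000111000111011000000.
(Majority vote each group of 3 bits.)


Groups: 000, 111, 000, 111, 011, 000, 000
Majority votes: 0101100

0101100


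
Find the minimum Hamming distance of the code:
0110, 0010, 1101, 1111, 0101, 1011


Comparing all pairs, minimum distance: 1
Can detect 0 errors, correct 0 errors

1


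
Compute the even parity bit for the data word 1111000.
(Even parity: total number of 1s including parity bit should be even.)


Number of 1s in data: 4
Parity bit: 0

0


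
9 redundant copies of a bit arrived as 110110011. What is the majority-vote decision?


Ones: 6 out of 9
Threshold: 5

1 (6/9 voted 1)


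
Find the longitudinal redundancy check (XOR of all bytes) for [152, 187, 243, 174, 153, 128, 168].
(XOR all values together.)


XOR chain: 152 ^ 187 ^ 243 ^ 174 ^ 153 ^ 128 ^ 168 = 207

207


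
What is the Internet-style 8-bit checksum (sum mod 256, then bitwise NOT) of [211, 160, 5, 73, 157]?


Sum = 606 mod 256 = 94
Complement = 161

161


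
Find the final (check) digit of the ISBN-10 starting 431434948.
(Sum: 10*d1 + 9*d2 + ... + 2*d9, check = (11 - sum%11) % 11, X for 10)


Weighted sum: 205
205 mod 11 = 7

Check digit: 4


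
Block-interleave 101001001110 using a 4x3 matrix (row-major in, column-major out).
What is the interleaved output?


Matrix:
  101
  001
  001
  110
Read columns: 100100011110

100100011110


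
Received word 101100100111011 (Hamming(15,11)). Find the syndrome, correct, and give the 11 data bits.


Syndrome = 13: error at position 13

Data: 10010111111 (corrected bit 13)


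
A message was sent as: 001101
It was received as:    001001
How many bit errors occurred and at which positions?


XOR: 000100

1 error(s) at position(s): 3


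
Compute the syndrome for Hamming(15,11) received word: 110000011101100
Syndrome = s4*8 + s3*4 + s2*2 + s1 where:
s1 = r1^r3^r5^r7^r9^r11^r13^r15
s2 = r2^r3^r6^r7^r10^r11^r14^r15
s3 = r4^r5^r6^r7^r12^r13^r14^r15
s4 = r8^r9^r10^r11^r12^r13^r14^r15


s1=1, s2=0, s3=0, s4=1

Syndrome = 9 (error at position 9)


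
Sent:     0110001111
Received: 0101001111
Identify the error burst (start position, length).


XOR: 0011000000

Burst at position 2, length 2


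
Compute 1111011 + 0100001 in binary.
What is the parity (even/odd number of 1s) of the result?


1111011 = 123
0100001 = 33
Sum = 156 = 10011100
1s count = 4

even parity (4 ones in 10011100)


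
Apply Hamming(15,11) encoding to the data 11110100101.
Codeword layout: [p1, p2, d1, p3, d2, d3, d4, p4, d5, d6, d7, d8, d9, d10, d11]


Parity bits: p1=1, p2=1, p3=1, p4=1

111111110100101


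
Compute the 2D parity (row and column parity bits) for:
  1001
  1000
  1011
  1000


Row parities: 0111
Column parities: 0010

Row P: 0111, Col P: 0010, Corner: 1


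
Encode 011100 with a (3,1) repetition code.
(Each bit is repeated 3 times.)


Each bit -> 3 copies

000111111111000000


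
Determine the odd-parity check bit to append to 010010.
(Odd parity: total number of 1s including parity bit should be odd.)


Number of 1s in data: 2
Parity bit: 1

1


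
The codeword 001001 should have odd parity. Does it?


Number of 1s: 2

No, parity error (2 ones)


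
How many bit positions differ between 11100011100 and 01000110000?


XOR: 10100101100
Count of 1s: 5

5


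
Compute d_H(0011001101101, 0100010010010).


XOR: 0111011111111
Count of 1s: 11

11


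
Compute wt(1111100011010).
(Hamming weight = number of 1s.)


Counting 1s in 1111100011010

8


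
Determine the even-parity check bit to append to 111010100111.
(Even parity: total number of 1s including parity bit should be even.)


Number of 1s in data: 8
Parity bit: 0

0


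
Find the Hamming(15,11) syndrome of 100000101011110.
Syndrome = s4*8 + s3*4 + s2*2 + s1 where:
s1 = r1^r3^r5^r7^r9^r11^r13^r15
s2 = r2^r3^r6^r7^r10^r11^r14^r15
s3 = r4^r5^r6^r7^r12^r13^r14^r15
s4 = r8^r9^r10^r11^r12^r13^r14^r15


s1=1, s2=1, s3=0, s4=1

Syndrome = 11 (error at position 11)


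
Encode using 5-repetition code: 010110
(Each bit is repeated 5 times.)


Each bit -> 5 copies

000001111100000111111111100000


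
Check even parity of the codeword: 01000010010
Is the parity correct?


Number of 1s: 3

No, parity error (3 ones)


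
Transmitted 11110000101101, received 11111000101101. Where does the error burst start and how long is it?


XOR: 00001000000000

Burst at position 4, length 1


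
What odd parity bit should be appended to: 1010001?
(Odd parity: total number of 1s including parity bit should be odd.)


Number of 1s in data: 3
Parity bit: 0

0


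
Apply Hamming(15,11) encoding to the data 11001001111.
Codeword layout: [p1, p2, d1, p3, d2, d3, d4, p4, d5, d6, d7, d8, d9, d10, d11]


Parity bits: p1=1, p2=1, p3=1, p4=1

111110011001111


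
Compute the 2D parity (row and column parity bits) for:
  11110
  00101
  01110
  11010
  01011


Row parities: 00111
Column parities: 00100

Row P: 00111, Col P: 00100, Corner: 1


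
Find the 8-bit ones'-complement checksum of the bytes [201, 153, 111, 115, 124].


Sum = 704 mod 256 = 192
Complement = 63

63


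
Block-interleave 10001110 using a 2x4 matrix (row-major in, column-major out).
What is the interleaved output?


Matrix:
  1000
  1110
Read columns: 11010100

11010100


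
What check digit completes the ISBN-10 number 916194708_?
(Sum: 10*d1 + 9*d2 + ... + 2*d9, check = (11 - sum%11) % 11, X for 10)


Weighted sum: 272
272 mod 11 = 8

Check digit: 3


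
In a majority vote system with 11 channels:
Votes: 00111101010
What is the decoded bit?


Ones: 6 out of 11
Threshold: 6

1 (6/11 voted 1)


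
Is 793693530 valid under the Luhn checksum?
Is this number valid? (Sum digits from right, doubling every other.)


Luhn sum = 48
48 mod 10 = 8

Invalid (Luhn sum mod 10 = 8)


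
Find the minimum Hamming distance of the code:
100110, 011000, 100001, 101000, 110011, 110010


Comparing all pairs, minimum distance: 1
Can detect 0 errors, correct 0 errors

1


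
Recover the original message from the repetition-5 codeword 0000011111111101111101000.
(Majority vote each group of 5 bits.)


Groups: 00000, 11111, 11110, 11111, 01000
Majority votes: 01110

01110


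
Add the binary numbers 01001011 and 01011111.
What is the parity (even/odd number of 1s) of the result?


01001011 = 75
01011111 = 95
Sum = 170 = 10101010
1s count = 4

even parity (4 ones in 10101010)


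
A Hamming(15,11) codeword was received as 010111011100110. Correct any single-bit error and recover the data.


Syndrome = 13: error at position 13

Data: 01101100010 (corrected bit 13)


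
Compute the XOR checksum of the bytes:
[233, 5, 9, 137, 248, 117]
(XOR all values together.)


XOR chain: 233 ^ 5 ^ 9 ^ 137 ^ 248 ^ 117 = 225

225


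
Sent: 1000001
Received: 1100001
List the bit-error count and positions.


XOR: 0100000

1 error(s) at position(s): 1


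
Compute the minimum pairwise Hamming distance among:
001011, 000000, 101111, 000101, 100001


Comparing all pairs, minimum distance: 2
Can detect 1 errors, correct 0 errors

2


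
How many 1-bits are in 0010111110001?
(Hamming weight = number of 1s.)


Counting 1s in 0010111110001

7


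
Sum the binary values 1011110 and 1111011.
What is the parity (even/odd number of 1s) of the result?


1011110 = 94
1111011 = 123
Sum = 217 = 11011001
1s count = 5

odd parity (5 ones in 11011001)


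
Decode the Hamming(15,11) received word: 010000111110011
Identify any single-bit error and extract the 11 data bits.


Syndrome = 4: error at position 4

Data: 00011110011 (corrected bit 4)


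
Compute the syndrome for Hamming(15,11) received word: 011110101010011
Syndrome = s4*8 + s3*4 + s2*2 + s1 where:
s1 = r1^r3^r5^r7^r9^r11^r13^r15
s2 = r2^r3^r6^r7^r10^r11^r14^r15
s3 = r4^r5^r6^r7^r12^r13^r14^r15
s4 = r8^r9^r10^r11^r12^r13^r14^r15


s1=0, s2=0, s3=1, s4=0

Syndrome = 4 (error at position 4)


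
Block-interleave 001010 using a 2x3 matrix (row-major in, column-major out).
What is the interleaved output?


Matrix:
  001
  010
Read columns: 000110

000110


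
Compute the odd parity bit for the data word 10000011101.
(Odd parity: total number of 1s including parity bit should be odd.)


Number of 1s in data: 5
Parity bit: 0

0


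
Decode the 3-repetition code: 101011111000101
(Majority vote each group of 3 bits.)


Groups: 101, 011, 111, 000, 101
Majority votes: 11101

11101


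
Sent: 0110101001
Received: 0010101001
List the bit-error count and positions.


XOR: 0100000000

1 error(s) at position(s): 1


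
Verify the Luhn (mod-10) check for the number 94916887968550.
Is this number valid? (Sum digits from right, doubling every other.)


Luhn sum = 76
76 mod 10 = 6

Invalid (Luhn sum mod 10 = 6)


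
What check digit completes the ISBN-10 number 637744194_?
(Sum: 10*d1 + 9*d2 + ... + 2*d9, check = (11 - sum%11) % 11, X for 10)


Weighted sum: 275
275 mod 11 = 0

Check digit: 0


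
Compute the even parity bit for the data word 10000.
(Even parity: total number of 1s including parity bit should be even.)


Number of 1s in data: 1
Parity bit: 1

1


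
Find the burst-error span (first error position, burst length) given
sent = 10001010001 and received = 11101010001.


XOR: 01100000000

Burst at position 1, length 2


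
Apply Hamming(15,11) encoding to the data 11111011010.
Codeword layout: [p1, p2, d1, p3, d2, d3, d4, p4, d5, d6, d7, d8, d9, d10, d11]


Parity bits: p1=1, p2=1, p3=1, p4=0

111111101011010


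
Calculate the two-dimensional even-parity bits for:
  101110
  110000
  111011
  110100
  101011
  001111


Row parities: 001100
Column parities: 110101

Row P: 001100, Col P: 110101, Corner: 0


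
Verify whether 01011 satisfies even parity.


Number of 1s: 3

No, parity error (3 ones)


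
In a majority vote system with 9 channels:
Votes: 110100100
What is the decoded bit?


Ones: 4 out of 9
Threshold: 5

0 (4/9 voted 1)


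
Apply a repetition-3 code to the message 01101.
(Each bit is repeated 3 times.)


Each bit -> 3 copies

000111111000111


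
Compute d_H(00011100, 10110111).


XOR: 10101011
Count of 1s: 5

5


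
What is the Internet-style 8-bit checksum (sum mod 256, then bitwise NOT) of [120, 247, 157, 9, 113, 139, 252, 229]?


Sum = 1266 mod 256 = 242
Complement = 13

13


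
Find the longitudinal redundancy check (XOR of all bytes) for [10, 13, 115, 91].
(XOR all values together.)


XOR chain: 10 ^ 13 ^ 115 ^ 91 = 47

47


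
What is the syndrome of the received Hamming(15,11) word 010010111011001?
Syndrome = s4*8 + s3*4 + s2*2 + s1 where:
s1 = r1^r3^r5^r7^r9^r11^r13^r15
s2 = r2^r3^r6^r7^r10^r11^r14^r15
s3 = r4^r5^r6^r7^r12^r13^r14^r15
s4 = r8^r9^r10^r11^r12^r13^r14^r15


s1=1, s2=0, s3=0, s4=1

Syndrome = 9 (error at position 9)


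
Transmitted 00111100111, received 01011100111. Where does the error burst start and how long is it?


XOR: 01100000000

Burst at position 1, length 2


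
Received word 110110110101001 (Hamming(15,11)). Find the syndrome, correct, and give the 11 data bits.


Syndrome = 4: error at position 4

Data: 01010101001 (corrected bit 4)


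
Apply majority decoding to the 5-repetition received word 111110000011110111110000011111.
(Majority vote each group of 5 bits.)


Groups: 11111, 00000, 11110, 11111, 00000, 11111
Majority votes: 101101

101101


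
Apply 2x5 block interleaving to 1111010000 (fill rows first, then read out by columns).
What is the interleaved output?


Matrix:
  11110
  10000
Read columns: 1110101000

1110101000


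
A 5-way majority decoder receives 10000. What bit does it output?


Ones: 1 out of 5
Threshold: 3

0 (1/5 voted 1)


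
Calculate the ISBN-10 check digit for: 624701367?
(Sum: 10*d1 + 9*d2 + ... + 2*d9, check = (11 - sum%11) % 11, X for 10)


Weighted sum: 208
208 mod 11 = 10

Check digit: 1


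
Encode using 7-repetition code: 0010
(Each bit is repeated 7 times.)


Each bit -> 7 copies

0000000000000011111110000000


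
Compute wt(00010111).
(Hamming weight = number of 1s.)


Counting 1s in 00010111

4


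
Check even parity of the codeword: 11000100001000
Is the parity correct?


Number of 1s: 4

Yes, parity is correct (4 ones)


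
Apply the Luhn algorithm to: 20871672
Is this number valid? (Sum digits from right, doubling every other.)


Luhn sum = 33
33 mod 10 = 3

Invalid (Luhn sum mod 10 = 3)


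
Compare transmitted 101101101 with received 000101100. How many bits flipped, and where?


XOR: 101000001

3 error(s) at position(s): 0, 2, 8


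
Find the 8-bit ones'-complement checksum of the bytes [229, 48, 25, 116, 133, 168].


Sum = 719 mod 256 = 207
Complement = 48

48


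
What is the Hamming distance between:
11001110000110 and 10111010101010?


XOR: 01110100101100
Count of 1s: 7

7


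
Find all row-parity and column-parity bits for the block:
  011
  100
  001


Row parities: 011
Column parities: 110

Row P: 011, Col P: 110, Corner: 0


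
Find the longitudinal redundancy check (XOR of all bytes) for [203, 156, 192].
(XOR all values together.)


XOR chain: 203 ^ 156 ^ 192 = 151

151


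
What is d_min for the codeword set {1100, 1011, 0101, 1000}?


Comparing all pairs, minimum distance: 1
Can detect 0 errors, correct 0 errors

1


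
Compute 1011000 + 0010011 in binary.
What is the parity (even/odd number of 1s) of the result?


1011000 = 88
0010011 = 19
Sum = 107 = 1101011
1s count = 5

odd parity (5 ones in 1101011)


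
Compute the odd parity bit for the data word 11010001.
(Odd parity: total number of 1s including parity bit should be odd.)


Number of 1s in data: 4
Parity bit: 1

1


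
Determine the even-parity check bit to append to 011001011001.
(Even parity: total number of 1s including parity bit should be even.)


Number of 1s in data: 6
Parity bit: 0

0


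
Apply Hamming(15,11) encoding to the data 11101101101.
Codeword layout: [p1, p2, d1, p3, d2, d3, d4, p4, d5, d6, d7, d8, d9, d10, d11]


Parity bits: p1=1, p2=0, p3=1, p4=1

101111011101101


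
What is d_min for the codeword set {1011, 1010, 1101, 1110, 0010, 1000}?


Comparing all pairs, minimum distance: 1
Can detect 0 errors, correct 0 errors

1


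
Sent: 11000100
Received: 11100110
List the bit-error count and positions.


XOR: 00100010

2 error(s) at position(s): 2, 6


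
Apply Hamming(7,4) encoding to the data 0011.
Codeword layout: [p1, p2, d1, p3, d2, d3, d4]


Parity bits: p1=1, p2=0, p3=0

1000011


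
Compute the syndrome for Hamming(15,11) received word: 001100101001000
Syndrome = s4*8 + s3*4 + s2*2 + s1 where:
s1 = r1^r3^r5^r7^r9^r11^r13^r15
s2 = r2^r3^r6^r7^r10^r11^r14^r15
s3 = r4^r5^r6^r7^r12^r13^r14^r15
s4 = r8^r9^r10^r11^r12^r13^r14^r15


s1=1, s2=0, s3=1, s4=0

Syndrome = 5 (error at position 5)


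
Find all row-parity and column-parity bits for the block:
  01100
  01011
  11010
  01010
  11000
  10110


Row parities: 011001
Column parities: 11001

Row P: 011001, Col P: 11001, Corner: 1


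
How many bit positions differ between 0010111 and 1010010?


XOR: 1000101
Count of 1s: 3

3


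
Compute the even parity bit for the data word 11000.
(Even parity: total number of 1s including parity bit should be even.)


Number of 1s in data: 2
Parity bit: 0

0


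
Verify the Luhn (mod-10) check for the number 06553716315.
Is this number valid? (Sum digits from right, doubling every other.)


Luhn sum = 31
31 mod 10 = 1

Invalid (Luhn sum mod 10 = 1)


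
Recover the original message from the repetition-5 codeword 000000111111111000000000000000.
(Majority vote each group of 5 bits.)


Groups: 00000, 01111, 11111, 00000, 00000, 00000
Majority votes: 011000

011000


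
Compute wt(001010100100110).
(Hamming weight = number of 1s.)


Counting 1s in 001010100100110

6


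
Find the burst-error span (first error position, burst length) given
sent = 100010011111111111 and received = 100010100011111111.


XOR: 000000111100000000

Burst at position 6, length 4


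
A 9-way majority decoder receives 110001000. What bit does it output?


Ones: 3 out of 9
Threshold: 5

0 (3/9 voted 1)


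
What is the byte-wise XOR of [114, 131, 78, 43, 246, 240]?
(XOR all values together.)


XOR chain: 114 ^ 131 ^ 78 ^ 43 ^ 246 ^ 240 = 146

146


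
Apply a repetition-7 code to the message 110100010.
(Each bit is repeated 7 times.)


Each bit -> 7 copies

111111111111110000000111111100000000000000000000011111110000000


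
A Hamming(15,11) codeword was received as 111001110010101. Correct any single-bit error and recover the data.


Syndrome = 0: no error detected

Data: 10110010101 (no errors)


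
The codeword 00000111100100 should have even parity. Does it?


Number of 1s: 5

No, parity error (5 ones)


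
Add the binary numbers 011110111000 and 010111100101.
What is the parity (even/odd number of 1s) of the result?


011110111000 = 1976
010111100101 = 1509
Sum = 3485 = 110110011101
1s count = 8

even parity (8 ones in 110110011101)


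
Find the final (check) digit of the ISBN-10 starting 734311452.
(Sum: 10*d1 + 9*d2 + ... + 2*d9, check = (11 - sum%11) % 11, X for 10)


Weighted sum: 196
196 mod 11 = 9

Check digit: 2


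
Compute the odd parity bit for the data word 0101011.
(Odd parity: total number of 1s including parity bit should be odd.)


Number of 1s in data: 4
Parity bit: 1

1


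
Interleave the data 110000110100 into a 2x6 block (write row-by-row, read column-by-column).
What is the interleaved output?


Matrix:
  110000
  110100
Read columns: 111100010000

111100010000


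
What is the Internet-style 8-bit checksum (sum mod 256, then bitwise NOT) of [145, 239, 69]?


Sum = 453 mod 256 = 197
Complement = 58

58


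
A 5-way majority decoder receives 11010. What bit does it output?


Ones: 3 out of 5
Threshold: 3

1 (3/5 voted 1)


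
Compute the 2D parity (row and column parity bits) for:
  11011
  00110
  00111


Row parities: 001
Column parities: 11010

Row P: 001, Col P: 11010, Corner: 1


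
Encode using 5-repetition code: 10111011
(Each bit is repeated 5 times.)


Each bit -> 5 copies

1111100000111111111111111000001111111111


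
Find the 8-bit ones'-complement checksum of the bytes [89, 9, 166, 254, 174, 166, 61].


Sum = 919 mod 256 = 151
Complement = 104

104


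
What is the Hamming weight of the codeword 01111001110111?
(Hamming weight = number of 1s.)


Counting 1s in 01111001110111

10


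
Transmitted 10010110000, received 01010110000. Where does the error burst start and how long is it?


XOR: 11000000000

Burst at position 0, length 2


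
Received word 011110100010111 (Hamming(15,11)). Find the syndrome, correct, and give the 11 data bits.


Syndrome = 0: no error detected

Data: 11010010111 (no errors)


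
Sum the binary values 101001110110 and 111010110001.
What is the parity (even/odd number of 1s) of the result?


101001110110 = 2678
111010110001 = 3761
Sum = 6439 = 1100100100111
1s count = 7

odd parity (7 ones in 1100100100111)


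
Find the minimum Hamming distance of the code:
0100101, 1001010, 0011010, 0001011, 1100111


Comparing all pairs, minimum distance: 2
Can detect 1 errors, correct 0 errors

2


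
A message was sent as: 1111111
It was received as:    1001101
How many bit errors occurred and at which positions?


XOR: 0110010

3 error(s) at position(s): 1, 2, 5


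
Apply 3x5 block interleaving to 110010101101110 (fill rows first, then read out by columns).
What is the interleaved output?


Matrix:
  11001
  01011
  01110
Read columns: 100111001011110

100111001011110


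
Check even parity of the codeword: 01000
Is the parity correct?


Number of 1s: 1

No, parity error (1 ones)


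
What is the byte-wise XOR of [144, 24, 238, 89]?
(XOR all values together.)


XOR chain: 144 ^ 24 ^ 238 ^ 89 = 63

63


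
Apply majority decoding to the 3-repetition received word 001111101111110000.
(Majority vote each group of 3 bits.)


Groups: 001, 111, 101, 111, 110, 000
Majority votes: 011110

011110


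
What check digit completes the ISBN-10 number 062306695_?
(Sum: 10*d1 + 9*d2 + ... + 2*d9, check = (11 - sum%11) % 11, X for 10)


Weighted sum: 182
182 mod 11 = 6

Check digit: 5


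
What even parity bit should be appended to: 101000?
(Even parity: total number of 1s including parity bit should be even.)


Number of 1s in data: 2
Parity bit: 0

0


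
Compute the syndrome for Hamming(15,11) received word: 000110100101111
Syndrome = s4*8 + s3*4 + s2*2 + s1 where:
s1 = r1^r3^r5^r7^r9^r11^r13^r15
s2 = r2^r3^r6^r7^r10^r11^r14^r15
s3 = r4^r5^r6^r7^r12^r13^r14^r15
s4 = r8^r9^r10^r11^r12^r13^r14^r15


s1=0, s2=0, s3=1, s4=1

Syndrome = 12 (error at position 12)


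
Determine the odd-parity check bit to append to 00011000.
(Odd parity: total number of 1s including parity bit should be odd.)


Number of 1s in data: 2
Parity bit: 1

1


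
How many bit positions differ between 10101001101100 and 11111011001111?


XOR: 01010010100011
Count of 1s: 6

6


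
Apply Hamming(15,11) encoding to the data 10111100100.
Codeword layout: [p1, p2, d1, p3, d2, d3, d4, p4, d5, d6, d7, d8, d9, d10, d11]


Parity bits: p1=0, p2=0, p3=1, p4=1

001101111100100


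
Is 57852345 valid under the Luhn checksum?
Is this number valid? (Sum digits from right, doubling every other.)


Luhn sum = 40
40 mod 10 = 0

Valid (Luhn sum mod 10 = 0)


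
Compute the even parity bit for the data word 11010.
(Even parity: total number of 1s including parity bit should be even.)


Number of 1s in data: 3
Parity bit: 1

1


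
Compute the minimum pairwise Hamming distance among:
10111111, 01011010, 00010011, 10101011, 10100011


Comparing all pairs, minimum distance: 1
Can detect 0 errors, correct 0 errors

1


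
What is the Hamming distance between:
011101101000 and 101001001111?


XOR: 110100100111
Count of 1s: 7

7


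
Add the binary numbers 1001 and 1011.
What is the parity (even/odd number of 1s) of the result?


1001 = 9
1011 = 11
Sum = 20 = 10100
1s count = 2

even parity (2 ones in 10100)


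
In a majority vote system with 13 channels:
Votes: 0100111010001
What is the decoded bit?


Ones: 6 out of 13
Threshold: 7

0 (6/13 voted 1)


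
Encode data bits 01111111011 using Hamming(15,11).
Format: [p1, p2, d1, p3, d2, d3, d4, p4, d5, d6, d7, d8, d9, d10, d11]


Parity bits: p1=1, p2=0, p3=0, p4=0

100011101111011


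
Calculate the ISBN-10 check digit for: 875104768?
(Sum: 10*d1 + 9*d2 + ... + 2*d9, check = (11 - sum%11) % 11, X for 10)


Weighted sum: 272
272 mod 11 = 8

Check digit: 3


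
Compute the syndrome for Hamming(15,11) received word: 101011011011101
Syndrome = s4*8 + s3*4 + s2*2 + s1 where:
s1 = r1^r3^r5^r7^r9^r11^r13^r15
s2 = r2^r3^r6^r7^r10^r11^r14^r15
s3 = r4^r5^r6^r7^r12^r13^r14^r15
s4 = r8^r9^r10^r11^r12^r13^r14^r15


s1=1, s2=0, s3=1, s4=0

Syndrome = 5 (error at position 5)


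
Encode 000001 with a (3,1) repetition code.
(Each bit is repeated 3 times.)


Each bit -> 3 copies

000000000000000111


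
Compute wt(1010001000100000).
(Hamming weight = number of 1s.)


Counting 1s in 1010001000100000

4


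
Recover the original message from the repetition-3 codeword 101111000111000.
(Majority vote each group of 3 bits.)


Groups: 101, 111, 000, 111, 000
Majority votes: 11010

11010


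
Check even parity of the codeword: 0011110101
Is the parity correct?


Number of 1s: 6

Yes, parity is correct (6 ones)


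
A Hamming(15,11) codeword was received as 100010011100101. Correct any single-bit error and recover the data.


Syndrome = 13: error at position 13

Data: 01001100001 (corrected bit 13)


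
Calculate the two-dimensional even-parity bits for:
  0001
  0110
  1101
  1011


Row parities: 1011
Column parities: 0001

Row P: 1011, Col P: 0001, Corner: 1


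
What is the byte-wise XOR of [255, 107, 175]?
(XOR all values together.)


XOR chain: 255 ^ 107 ^ 175 = 59

59


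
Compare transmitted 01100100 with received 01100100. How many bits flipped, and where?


XOR: 00000000

0 errors (received matches sent)


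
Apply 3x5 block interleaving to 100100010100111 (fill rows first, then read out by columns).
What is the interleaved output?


Matrix:
  10010
  00101
  00111
Read columns: 100000011101011

100000011101011


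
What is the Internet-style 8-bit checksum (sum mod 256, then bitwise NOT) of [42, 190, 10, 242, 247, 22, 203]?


Sum = 956 mod 256 = 188
Complement = 67

67


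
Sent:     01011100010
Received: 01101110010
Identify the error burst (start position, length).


XOR: 00110010000

Burst at position 2, length 5


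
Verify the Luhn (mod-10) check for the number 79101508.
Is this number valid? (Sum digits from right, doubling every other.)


Luhn sum = 31
31 mod 10 = 1

Invalid (Luhn sum mod 10 = 1)


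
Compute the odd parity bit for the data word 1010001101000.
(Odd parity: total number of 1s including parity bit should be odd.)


Number of 1s in data: 5
Parity bit: 0

0


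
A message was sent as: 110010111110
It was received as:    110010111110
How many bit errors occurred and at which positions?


XOR: 000000000000

0 errors (received matches sent)


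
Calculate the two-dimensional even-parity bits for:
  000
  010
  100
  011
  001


Row parities: 01101
Column parities: 100

Row P: 01101, Col P: 100, Corner: 1


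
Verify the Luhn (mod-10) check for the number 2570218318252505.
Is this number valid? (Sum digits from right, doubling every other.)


Luhn sum = 62
62 mod 10 = 2

Invalid (Luhn sum mod 10 = 2)


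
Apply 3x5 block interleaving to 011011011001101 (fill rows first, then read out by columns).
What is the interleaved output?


Matrix:
  01101
  10110
  01101
Read columns: 010101111010101

010101111010101


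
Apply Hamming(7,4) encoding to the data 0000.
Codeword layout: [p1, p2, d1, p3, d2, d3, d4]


Parity bits: p1=0, p2=0, p3=0

0000000


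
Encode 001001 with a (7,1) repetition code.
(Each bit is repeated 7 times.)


Each bit -> 7 copies

000000000000001111111000000000000001111111


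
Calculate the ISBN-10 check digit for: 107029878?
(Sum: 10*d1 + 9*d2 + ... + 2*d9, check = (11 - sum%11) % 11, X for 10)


Weighted sum: 192
192 mod 11 = 5

Check digit: 6


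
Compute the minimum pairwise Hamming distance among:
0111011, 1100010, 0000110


Comparing all pairs, minimum distance: 3
Can detect 2 errors, correct 1 errors

3


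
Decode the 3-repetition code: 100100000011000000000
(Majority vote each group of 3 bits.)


Groups: 100, 100, 000, 011, 000, 000, 000
Majority votes: 0001000

0001000


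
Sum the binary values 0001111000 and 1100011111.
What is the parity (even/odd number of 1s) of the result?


0001111000 = 120
1100011111 = 799
Sum = 919 = 1110010111
1s count = 7

odd parity (7 ones in 1110010111)


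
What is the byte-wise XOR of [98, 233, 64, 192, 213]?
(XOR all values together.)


XOR chain: 98 ^ 233 ^ 64 ^ 192 ^ 213 = 222

222


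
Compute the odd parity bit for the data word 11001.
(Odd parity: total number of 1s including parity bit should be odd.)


Number of 1s in data: 3
Parity bit: 0

0


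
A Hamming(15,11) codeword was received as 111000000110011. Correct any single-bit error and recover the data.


Syndrome = 0: no error detected

Data: 10000110011 (no errors)


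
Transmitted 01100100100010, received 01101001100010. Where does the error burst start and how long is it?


XOR: 00001101000000

Burst at position 4, length 4


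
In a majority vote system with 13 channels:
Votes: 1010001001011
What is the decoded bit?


Ones: 6 out of 13
Threshold: 7

0 (6/13 voted 1)


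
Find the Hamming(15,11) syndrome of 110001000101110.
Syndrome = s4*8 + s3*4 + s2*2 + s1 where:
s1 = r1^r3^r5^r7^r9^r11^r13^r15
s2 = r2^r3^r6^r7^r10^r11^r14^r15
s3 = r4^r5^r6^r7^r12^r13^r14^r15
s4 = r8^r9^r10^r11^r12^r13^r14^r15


s1=0, s2=0, s3=0, s4=0

Syndrome = 0 (no error)


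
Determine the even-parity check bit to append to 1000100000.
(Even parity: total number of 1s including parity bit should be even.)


Number of 1s in data: 2
Parity bit: 0

0


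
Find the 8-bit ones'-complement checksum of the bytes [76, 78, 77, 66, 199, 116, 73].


Sum = 685 mod 256 = 173
Complement = 82

82


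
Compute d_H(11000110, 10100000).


XOR: 01100110
Count of 1s: 4

4


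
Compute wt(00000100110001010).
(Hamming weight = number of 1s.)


Counting 1s in 00000100110001010

5


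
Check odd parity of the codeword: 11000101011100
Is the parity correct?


Number of 1s: 7

Yes, parity is correct (7 ones)


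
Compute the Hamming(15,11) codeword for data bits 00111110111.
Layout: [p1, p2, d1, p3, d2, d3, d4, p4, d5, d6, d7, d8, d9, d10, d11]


Parity bits: p1=1, p2=0, p3=1, p4=0

100101101110111


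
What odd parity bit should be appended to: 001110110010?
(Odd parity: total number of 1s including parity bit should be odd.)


Number of 1s in data: 6
Parity bit: 1

1


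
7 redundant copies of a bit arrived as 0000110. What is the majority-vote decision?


Ones: 2 out of 7
Threshold: 4

0 (2/7 voted 1)


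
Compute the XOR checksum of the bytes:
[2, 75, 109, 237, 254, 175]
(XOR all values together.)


XOR chain: 2 ^ 75 ^ 109 ^ 237 ^ 254 ^ 175 = 152

152


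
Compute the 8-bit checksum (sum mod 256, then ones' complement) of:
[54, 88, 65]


Sum = 207 mod 256 = 207
Complement = 48

48


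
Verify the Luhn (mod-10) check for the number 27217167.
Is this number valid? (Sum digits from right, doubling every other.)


Luhn sum = 32
32 mod 10 = 2

Invalid (Luhn sum mod 10 = 2)


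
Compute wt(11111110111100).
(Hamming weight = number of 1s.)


Counting 1s in 11111110111100

11


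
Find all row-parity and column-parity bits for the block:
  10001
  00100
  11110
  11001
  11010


Row parities: 01011
Column parities: 01000

Row P: 01011, Col P: 01000, Corner: 1


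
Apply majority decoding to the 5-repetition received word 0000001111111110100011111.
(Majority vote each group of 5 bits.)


Groups: 00000, 01111, 11111, 01000, 11111
Majority votes: 01101

01101


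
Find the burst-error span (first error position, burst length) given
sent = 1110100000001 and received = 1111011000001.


XOR: 0001111000000

Burst at position 3, length 4


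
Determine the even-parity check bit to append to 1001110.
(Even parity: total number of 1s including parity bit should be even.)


Number of 1s in data: 4
Parity bit: 0

0


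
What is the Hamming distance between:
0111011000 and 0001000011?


XOR: 0110011011
Count of 1s: 6

6


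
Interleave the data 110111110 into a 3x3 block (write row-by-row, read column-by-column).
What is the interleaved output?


Matrix:
  110
  111
  110
Read columns: 111111010

111111010


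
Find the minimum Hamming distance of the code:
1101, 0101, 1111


Comparing all pairs, minimum distance: 1
Can detect 0 errors, correct 0 errors

1


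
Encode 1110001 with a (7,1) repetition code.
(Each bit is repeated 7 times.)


Each bit -> 7 copies

1111111111111111111110000000000000000000001111111


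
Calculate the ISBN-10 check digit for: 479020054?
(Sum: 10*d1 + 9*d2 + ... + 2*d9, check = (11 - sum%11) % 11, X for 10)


Weighted sum: 210
210 mod 11 = 1

Check digit: X


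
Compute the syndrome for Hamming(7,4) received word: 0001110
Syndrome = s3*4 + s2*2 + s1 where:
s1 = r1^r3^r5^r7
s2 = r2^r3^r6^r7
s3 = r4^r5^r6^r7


s1=1, s2=1, s3=1

Syndrome = 7 (error at position 7)


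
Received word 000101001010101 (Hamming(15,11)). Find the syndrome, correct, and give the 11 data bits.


Syndrome = 2: error at position 2

Data: 00101010101 (corrected bit 2)


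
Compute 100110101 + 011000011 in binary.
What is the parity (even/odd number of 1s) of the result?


100110101 = 309
011000011 = 195
Sum = 504 = 111111000
1s count = 6

even parity (6 ones in 111111000)


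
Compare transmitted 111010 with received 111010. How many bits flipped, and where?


XOR: 000000

0 errors (received matches sent)


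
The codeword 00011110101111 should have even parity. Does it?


Number of 1s: 9

No, parity error (9 ones)


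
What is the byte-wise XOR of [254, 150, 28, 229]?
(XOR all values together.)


XOR chain: 254 ^ 150 ^ 28 ^ 229 = 145

145


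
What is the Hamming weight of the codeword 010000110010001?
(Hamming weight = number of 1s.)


Counting 1s in 010000110010001

5


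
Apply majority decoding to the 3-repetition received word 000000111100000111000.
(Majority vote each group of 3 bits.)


Groups: 000, 000, 111, 100, 000, 111, 000
Majority votes: 0010010

0010010


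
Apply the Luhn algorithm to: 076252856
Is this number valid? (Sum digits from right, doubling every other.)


Luhn sum = 39
39 mod 10 = 9

Invalid (Luhn sum mod 10 = 9)


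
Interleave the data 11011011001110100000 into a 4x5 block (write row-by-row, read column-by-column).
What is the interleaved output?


Matrix:
  11011
  01100
  11101
  00000
Read columns: 10101110011010001010

10101110011010001010


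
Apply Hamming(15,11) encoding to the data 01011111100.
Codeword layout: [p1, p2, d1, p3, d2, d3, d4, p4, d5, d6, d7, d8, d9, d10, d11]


Parity bits: p1=1, p2=1, p3=0, p4=1

110010111111100


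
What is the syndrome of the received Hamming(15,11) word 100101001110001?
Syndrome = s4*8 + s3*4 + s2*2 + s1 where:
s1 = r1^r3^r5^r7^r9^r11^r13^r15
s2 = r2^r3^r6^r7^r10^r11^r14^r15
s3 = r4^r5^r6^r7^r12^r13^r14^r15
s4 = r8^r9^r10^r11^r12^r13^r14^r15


s1=0, s2=0, s3=1, s4=0

Syndrome = 4 (error at position 4)


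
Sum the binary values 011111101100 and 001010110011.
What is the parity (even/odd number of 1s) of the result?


011111101100 = 2028
001010110011 = 691
Sum = 2719 = 101010011111
1s count = 8

even parity (8 ones in 101010011111)


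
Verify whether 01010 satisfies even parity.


Number of 1s: 2

Yes, parity is correct (2 ones)


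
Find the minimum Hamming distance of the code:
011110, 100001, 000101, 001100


Comparing all pairs, minimum distance: 2
Can detect 1 errors, correct 0 errors

2


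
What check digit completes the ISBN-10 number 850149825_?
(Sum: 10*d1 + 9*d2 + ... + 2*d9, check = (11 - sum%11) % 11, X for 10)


Weighted sum: 249
249 mod 11 = 7

Check digit: 4


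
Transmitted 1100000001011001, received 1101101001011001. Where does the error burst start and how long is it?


XOR: 0001101000000000

Burst at position 3, length 4


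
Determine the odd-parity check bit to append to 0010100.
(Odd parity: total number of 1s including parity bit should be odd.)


Number of 1s in data: 2
Parity bit: 1

1


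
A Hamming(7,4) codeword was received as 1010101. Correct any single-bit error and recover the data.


Syndrome = 0: no error detected

Data: 1101 (no errors)


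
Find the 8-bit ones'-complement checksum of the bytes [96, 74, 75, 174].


Sum = 419 mod 256 = 163
Complement = 92

92


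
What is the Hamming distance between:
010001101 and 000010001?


XOR: 010011100
Count of 1s: 4

4


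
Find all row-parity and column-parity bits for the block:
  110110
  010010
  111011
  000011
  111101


Row parities: 00101
Column parities: 100001

Row P: 00101, Col P: 100001, Corner: 0


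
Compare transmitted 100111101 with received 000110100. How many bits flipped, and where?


XOR: 100001001

3 error(s) at position(s): 0, 5, 8


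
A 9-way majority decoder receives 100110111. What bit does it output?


Ones: 6 out of 9
Threshold: 5

1 (6/9 voted 1)


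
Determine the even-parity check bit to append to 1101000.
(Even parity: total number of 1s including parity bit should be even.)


Number of 1s in data: 3
Parity bit: 1

1


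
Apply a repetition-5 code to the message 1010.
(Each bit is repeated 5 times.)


Each bit -> 5 copies

11111000001111100000


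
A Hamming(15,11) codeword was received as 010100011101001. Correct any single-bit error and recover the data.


Syndrome = 14: error at position 14

Data: 00001101011 (corrected bit 14)


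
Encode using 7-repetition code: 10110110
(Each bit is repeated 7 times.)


Each bit -> 7 copies

11111110000000111111111111110000000111111111111110000000


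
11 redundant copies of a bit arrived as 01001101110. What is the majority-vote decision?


Ones: 6 out of 11
Threshold: 6

1 (6/11 voted 1)


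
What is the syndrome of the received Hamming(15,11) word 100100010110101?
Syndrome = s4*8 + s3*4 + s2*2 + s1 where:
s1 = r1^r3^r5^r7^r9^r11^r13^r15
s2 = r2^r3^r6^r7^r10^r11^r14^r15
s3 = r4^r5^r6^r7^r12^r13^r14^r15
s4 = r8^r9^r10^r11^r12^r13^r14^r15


s1=0, s2=1, s3=1, s4=1

Syndrome = 14 (error at position 14)


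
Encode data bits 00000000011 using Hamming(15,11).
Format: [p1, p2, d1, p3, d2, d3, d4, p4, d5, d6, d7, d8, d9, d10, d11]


Parity bits: p1=1, p2=0, p3=0, p4=0

100000000000011


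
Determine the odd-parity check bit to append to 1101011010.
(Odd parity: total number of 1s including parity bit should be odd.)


Number of 1s in data: 6
Parity bit: 1

1


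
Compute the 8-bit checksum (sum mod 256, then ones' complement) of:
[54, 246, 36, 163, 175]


Sum = 674 mod 256 = 162
Complement = 93

93


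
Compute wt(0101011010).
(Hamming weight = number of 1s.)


Counting 1s in 0101011010

5


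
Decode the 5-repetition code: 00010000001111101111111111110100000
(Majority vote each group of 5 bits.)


Groups: 00010, 00000, 11111, 01111, 11111, 11101, 00000
Majority votes: 0011110

0011110
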